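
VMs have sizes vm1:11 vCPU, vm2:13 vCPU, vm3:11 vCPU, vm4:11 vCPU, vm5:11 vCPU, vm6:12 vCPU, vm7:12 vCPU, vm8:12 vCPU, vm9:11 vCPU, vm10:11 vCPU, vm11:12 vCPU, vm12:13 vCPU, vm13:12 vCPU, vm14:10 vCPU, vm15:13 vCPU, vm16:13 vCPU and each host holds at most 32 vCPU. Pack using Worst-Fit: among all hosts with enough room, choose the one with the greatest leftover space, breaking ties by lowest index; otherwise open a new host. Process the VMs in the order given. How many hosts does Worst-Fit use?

Put vm1 (11 vCPU) in host 1; 21 vCPU remain.
Put vm2 (13 vCPU) in host 1; 8 vCPU remain.
Put vm3 (11 vCPU) in host 2; 21 vCPU remain.
Put vm4 (11 vCPU) in host 2; 10 vCPU remain.
Put vm5 (11 vCPU) in host 3; 21 vCPU remain.
Put vm6 (12 vCPU) in host 3; 9 vCPU remain.
Put vm7 (12 vCPU) in host 4; 20 vCPU remain.
Put vm8 (12 vCPU) in host 4; 8 vCPU remain.
Put vm9 (11 vCPU) in host 5; 21 vCPU remain.
Put vm10 (11 vCPU) in host 5; 10 vCPU remain.
Put vm11 (12 vCPU) in host 6; 20 vCPU remain.
Put vm12 (13 vCPU) in host 6; 7 vCPU remain.
Put vm13 (12 vCPU) in host 7; 20 vCPU remain.
Put vm14 (10 vCPU) in host 7; 10 vCPU remain.
Put vm15 (13 vCPU) in host 8; 19 vCPU remain.
Put vm16 (13 vCPU) in host 8; 6 vCPU remain.

8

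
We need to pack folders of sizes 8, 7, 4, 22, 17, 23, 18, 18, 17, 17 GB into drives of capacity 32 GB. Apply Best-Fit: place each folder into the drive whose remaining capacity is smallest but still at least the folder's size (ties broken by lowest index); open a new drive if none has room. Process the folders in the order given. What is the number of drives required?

8

8 GB → drive 1 (remaining 24 GB)
7 GB → drive 1 (remaining 17 GB)
4 GB → drive 1 (remaining 13 GB)
22 GB → drive 2 (remaining 10 GB)
17 GB → drive 3 (remaining 15 GB)
23 GB → drive 4 (remaining 9 GB)
18 GB → drive 5 (remaining 14 GB)
18 GB → drive 6 (remaining 14 GB)
17 GB → drive 7 (remaining 15 GB)
17 GB → drive 8 (remaining 15 GB)
Final drives: [8,7,4] [22] [17] [23] [18] [18] [17] [17].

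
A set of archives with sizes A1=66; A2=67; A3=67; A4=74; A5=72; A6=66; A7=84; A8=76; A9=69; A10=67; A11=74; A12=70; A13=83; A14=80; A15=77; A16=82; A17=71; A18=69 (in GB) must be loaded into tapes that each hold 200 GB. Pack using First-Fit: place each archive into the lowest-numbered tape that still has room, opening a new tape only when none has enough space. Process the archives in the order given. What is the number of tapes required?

9 tapes

A1 (66 GB) → tape 1 (remaining 134 GB)
A2 (67 GB) → tape 1 (remaining 67 GB)
A3 (67 GB) → tape 1 (remaining 0 GB)
A4 (74 GB) → tape 2 (remaining 126 GB)
A5 (72 GB) → tape 2 (remaining 54 GB)
A6 (66 GB) → tape 3 (remaining 134 GB)
A7 (84 GB) → tape 3 (remaining 50 GB)
A8 (76 GB) → tape 4 (remaining 124 GB)
A9 (69 GB) → tape 4 (remaining 55 GB)
A10 (67 GB) → tape 5 (remaining 133 GB)
A11 (74 GB) → tape 5 (remaining 59 GB)
A12 (70 GB) → tape 6 (remaining 130 GB)
A13 (83 GB) → tape 6 (remaining 47 GB)
A14 (80 GB) → tape 7 (remaining 120 GB)
A15 (77 GB) → tape 7 (remaining 43 GB)
A16 (82 GB) → tape 8 (remaining 118 GB)
A17 (71 GB) → tape 8 (remaining 47 GB)
A18 (69 GB) → tape 9 (remaining 131 GB)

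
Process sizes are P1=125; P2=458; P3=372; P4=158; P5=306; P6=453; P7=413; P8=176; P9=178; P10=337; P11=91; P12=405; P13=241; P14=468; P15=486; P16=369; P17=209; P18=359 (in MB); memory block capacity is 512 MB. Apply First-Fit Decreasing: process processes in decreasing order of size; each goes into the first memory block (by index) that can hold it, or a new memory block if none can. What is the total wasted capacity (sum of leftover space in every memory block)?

Sorted descending: 486, 468, 458, 453, 413, 405, 372, 369, 359, 337, 306, 241, 209, 178, 176, 158, 125, 91.
memory block 1: place 486 MB, 26 MB left
memory block 2: place 468 MB, 44 MB left
memory block 3: place 458 MB, 54 MB left
memory block 4: place 453 MB, 59 MB left
memory block 5: place 413 MB, 99 MB left
memory block 6: place 405 MB, 107 MB left
memory block 7: place 372 MB, 140 MB left
memory block 8: place 369 MB, 143 MB left
memory block 9: place 359 MB, 153 MB left
memory block 10: place 337 MB, 175 MB left
memory block 11: place 306 MB, 206 MB left
memory block 12: place 241 MB, 271 MB left
memory block 12: place 209 MB, 62 MB left
memory block 11: place 178 MB, 28 MB left
memory block 13: place 176 MB, 336 MB left
memory block 10: place 158 MB, 17 MB left
memory block 7: place 125 MB, 15 MB left
memory block 5: place 91 MB, 8 MB left
13 memory blocks × 512 MB = 6656 MB; used 5604 MB; unused 1052 MB.

1052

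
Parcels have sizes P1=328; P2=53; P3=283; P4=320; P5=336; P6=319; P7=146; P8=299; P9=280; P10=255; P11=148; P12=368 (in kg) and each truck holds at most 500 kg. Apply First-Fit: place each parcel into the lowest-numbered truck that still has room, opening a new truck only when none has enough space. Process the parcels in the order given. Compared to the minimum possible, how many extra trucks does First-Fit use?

0

First-Fit: [328,53] [283,146] [320,148] [336] [319] [299] [280] [255] [368] → 9 trucks.
9 parcels exceed 250 kg (half the capacity), and no two of those can share a truck, so at least 9 trucks are needed.
So 9 is already optimal.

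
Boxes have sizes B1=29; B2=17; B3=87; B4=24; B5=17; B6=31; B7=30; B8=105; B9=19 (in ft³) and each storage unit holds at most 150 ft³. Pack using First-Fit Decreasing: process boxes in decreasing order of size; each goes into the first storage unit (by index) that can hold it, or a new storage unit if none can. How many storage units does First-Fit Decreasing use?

Sorted descending: 105, 87, 31, 30, 29, 24, 19, 17, 17.
105 ft³ → storage unit 1 (remaining 45 ft³)
87 ft³ → storage unit 2 (remaining 63 ft³)
31 ft³ → storage unit 1 (remaining 14 ft³)
30 ft³ → storage unit 2 (remaining 33 ft³)
29 ft³ → storage unit 2 (remaining 4 ft³)
24 ft³ → storage unit 3 (remaining 126 ft³)
19 ft³ → storage unit 3 (remaining 107 ft³)
17 ft³ → storage unit 3 (remaining 90 ft³)
17 ft³ → storage unit 3 (remaining 73 ft³)

3 storage units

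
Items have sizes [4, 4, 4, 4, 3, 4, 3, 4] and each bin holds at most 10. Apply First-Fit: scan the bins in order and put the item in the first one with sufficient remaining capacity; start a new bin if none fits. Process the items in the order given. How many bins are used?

4 → bin 1 (remaining 6)
4 → bin 1 (remaining 2)
4 → bin 2 (remaining 6)
4 → bin 2 (remaining 2)
3 → bin 3 (remaining 7)
4 → bin 3 (remaining 3)
3 → bin 3 (remaining 0)
4 → bin 4 (remaining 6)

4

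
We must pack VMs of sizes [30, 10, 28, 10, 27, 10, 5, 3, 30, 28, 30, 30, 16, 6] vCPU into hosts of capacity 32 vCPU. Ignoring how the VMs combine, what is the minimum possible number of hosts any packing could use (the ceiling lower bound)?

9 hosts

Total size = 30 + 10 + 28 + 10 + 27 + 10 + 5 + 3 + 30 + 28 + 30 + 30 + 16 + 6 = 263 vCPU.
⌈263 / 32⌉ = 9.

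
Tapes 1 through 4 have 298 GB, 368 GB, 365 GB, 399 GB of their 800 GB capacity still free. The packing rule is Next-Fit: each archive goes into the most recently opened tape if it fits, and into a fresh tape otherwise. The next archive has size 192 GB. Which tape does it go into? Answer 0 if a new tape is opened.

Next-Fit only looks at tape 4, which has 399 GB free.
192 GB fits there.

4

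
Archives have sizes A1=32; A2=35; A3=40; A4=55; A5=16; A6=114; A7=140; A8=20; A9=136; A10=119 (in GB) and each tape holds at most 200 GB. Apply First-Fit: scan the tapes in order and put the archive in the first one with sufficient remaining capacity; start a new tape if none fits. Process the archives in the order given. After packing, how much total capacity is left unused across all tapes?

Put A1 (32 GB) in tape 1; 168 GB remain.
Put A2 (35 GB) in tape 1; 133 GB remain.
Put A3 (40 GB) in tape 1; 93 GB remain.
Put A4 (55 GB) in tape 1; 38 GB remain.
Put A5 (16 GB) in tape 1; 22 GB remain.
Put A6 (114 GB) in tape 2; 86 GB remain.
Put A7 (140 GB) in tape 3; 60 GB remain.
Put A8 (20 GB) in tape 1; 2 GB remain.
Put A9 (136 GB) in tape 4; 64 GB remain.
Put A10 (119 GB) in tape 5; 81 GB remain.
5 tapes × 200 GB = 1000 GB; used 707 GB; unused 293 GB.

293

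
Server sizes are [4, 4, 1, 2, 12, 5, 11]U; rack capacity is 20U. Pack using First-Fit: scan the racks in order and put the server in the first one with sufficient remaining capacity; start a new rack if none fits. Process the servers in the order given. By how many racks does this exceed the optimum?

1

First-Fit: [4,4,1,2,5] [12] [11] → 3 racks.
Total size 39U; any packing needs at least ⌈39/20⌉ = 2 racks.
An optimal packing achieves that bound: [12,5,2,1] [11,4,4] → 2 racks.
Excess: 3 − 2 = 1.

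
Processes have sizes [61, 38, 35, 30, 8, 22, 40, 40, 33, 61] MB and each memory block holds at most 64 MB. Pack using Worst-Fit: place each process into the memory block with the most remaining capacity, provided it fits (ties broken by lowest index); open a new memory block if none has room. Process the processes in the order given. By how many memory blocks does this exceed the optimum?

1

Worst-Fit: [61] [38] [35,22] [30,8] [40] [40] [33] [61] → 8 memory blocks.
7 processes exceed 32 MB (half the capacity), and no two of those can share a memory block, so at least 7 memory blocks are needed.
An optimal packing achieves that bound: [61] [61] [40,22] [40,8] [38] [35] [33,30] → 7 memory blocks.
Excess: 8 − 7 = 1.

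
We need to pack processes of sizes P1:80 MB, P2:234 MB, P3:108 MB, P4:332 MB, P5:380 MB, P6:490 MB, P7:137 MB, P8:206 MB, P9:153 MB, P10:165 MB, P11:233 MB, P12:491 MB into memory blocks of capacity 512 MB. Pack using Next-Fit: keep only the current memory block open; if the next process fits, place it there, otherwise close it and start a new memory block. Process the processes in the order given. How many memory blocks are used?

7 memory blocks

memory block 1: place P1 (80 MB), 432 MB left
memory block 1: place P2 (234 MB), 198 MB left
memory block 1: place P3 (108 MB), 90 MB left
memory block 2: place P4 (332 MB), 180 MB left
memory block 3: place P5 (380 MB), 132 MB left
memory block 4: place P6 (490 MB), 22 MB left
memory block 5: place P7 (137 MB), 375 MB left
memory block 5: place P8 (206 MB), 169 MB left
memory block 5: place P9 (153 MB), 16 MB left
memory block 6: place P10 (165 MB), 347 MB left
memory block 6: place P11 (233 MB), 114 MB left
memory block 7: place P12 (491 MB), 21 MB left
Final memory blocks: [80,234,108] [332] [380] [490] [137,206,153] [165,233] [491].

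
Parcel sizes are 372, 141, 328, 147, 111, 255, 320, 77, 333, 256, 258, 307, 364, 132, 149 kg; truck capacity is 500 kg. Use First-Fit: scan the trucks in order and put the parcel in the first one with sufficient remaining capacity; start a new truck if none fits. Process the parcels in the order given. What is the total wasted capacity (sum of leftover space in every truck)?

950

truck 1: place 372 kg, 128 kg left
truck 2: place 141 kg, 359 kg left
truck 2: place 328 kg, 31 kg left
truck 3: place 147 kg, 353 kg left
truck 1: place 111 kg, 17 kg left
truck 3: place 255 kg, 98 kg left
truck 4: place 320 kg, 180 kg left
truck 3: place 77 kg, 21 kg left
truck 5: place 333 kg, 167 kg left
truck 6: place 256 kg, 244 kg left
truck 7: place 258 kg, 242 kg left
truck 8: place 307 kg, 193 kg left
truck 9: place 364 kg, 136 kg left
truck 4: place 132 kg, 48 kg left
truck 5: place 149 kg, 18 kg left
9 trucks × 500 kg = 4500 kg; used 3550 kg; unused 950 kg.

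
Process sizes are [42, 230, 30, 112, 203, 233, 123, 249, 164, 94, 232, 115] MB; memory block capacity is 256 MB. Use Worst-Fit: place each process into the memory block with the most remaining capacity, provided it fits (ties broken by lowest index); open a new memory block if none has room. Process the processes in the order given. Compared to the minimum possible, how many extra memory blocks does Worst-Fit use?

Worst-Fit: [42,30,112] [230] [203] [233] [123,94] [249] [164] [232] [115] → 9 memory blocks.
Total size 1827 MB; any packing needs at least ⌈1827/256⌉ = 8 memory blocks.
An optimal packing achieves that bound: [249] [233] [232] [230] [203,42] [164,30] [123,115] [112,94] → 8 memory blocks.
Excess: 9 − 8 = 1.

1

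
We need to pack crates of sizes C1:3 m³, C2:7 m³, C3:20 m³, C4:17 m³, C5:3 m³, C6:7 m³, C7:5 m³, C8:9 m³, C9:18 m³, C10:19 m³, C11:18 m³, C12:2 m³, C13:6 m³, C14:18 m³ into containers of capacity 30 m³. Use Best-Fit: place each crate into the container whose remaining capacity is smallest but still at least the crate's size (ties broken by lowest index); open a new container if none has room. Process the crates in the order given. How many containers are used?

7 containers

Put C1 (3 m³) in container 1; 27 m³ remain.
Put C2 (7 m³) in container 1; 20 m³ remain.
Put C3 (20 m³) in container 1; 0 m³ remain.
Put C4 (17 m³) in container 2; 13 m³ remain.
Put C5 (3 m³) in container 2; 10 m³ remain.
Put C6 (7 m³) in container 2; 3 m³ remain.
Put C7 (5 m³) in container 3; 25 m³ remain.
Put C8 (9 m³) in container 3; 16 m³ remain.
Put C9 (18 m³) in container 4; 12 m³ remain.
Put C10 (19 m³) in container 5; 11 m³ remain.
Put C11 (18 m³) in container 6; 12 m³ remain.
Put C12 (2 m³) in container 2; 1 m³ remain.
Put C13 (6 m³) in container 5; 5 m³ remain.
Put C14 (18 m³) in container 7; 12 m³ remain.
Final containers: [3,7,20] [17,3,7,2] [5,9] [18] [19,6] [18] [18].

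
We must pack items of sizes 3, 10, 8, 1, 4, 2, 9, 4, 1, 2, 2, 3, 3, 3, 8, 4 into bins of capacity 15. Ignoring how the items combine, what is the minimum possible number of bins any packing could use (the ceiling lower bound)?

5

Total size = 3 + 10 + 8 + 1 + 4 + 2 + 9 + 4 + 1 + 2 + 2 + 3 + 3 + 3 + 8 + 4 = 67.
⌈67 / 15⌉ = 5.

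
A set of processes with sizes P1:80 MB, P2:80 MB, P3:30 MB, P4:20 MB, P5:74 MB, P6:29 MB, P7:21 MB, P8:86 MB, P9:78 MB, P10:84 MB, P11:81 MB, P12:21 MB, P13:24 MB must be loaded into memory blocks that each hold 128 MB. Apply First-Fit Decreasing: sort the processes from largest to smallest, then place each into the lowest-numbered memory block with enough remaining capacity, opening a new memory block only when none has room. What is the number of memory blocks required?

7 memory blocks

Sorted descending: 86, 84, 81, 80, 80, 78, 74, 30, 29, 24, 21, 21, 20.
memory block 1: place 86 MB, 42 MB left
memory block 2: place 84 MB, 44 MB left
memory block 3: place 81 MB, 47 MB left
memory block 4: place 80 MB, 48 MB left
memory block 5: place 80 MB, 48 MB left
memory block 6: place 78 MB, 50 MB left
memory block 7: place 74 MB, 54 MB left
memory block 1: place 30 MB, 12 MB left
memory block 2: place 29 MB, 15 MB left
memory block 3: place 24 MB, 23 MB left
memory block 3: place 21 MB, 2 MB left
memory block 4: place 21 MB, 27 MB left
memory block 4: place 20 MB, 7 MB left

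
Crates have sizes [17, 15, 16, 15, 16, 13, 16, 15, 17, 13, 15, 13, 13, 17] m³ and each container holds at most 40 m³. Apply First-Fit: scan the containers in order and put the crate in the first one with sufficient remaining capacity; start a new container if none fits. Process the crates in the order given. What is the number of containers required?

7 containers

17 m³ → container 1 (remaining 23 m³)
15 m³ → container 1 (remaining 8 m³)
16 m³ → container 2 (remaining 24 m³)
15 m³ → container 2 (remaining 9 m³)
16 m³ → container 3 (remaining 24 m³)
13 m³ → container 3 (remaining 11 m³)
16 m³ → container 4 (remaining 24 m³)
15 m³ → container 4 (remaining 9 m³)
17 m³ → container 5 (remaining 23 m³)
13 m³ → container 5 (remaining 10 m³)
15 m³ → container 6 (remaining 25 m³)
13 m³ → container 6 (remaining 12 m³)
13 m³ → container 7 (remaining 27 m³)
17 m³ → container 7 (remaining 10 m³)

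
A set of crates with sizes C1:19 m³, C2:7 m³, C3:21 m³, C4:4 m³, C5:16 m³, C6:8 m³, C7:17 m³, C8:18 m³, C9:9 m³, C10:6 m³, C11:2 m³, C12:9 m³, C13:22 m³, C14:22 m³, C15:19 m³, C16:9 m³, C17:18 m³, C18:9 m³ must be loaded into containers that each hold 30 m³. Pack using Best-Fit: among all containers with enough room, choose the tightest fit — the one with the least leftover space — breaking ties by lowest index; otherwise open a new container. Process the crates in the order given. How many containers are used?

Put C1 (19 m³) in container 1; 11 m³ remain.
Put C2 (7 m³) in container 1; 4 m³ remain.
Put C3 (21 m³) in container 2; 9 m³ remain.
Put C4 (4 m³) in container 1; 0 m³ remain.
Put C5 (16 m³) in container 3; 14 m³ remain.
Put C6 (8 m³) in container 2; 1 m³ remain.
Put C7 (17 m³) in container 4; 13 m³ remain.
Put C8 (18 m³) in container 5; 12 m³ remain.
Put C9 (9 m³) in container 5; 3 m³ remain.
Put C10 (6 m³) in container 4; 7 m³ remain.
Put C11 (2 m³) in container 5; 1 m³ remain.
Put C12 (9 m³) in container 3; 5 m³ remain.
Put C13 (22 m³) in container 6; 8 m³ remain.
Put C14 (22 m³) in container 7; 8 m³ remain.
Put C15 (19 m³) in container 8; 11 m³ remain.
Put C16 (9 m³) in container 8; 2 m³ remain.
Put C17 (18 m³) in container 9; 12 m³ remain.
Put C18 (9 m³) in container 9; 3 m³ remain.

9 containers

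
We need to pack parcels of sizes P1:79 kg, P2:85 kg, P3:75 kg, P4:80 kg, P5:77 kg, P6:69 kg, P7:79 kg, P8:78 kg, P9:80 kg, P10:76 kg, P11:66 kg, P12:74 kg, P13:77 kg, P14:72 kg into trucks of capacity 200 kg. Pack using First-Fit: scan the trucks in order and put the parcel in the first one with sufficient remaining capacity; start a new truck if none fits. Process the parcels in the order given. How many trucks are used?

7 trucks

P1 (79 kg) → truck 1 (remaining 121 kg)
P2 (85 kg) → truck 1 (remaining 36 kg)
P3 (75 kg) → truck 2 (remaining 125 kg)
P4 (80 kg) → truck 2 (remaining 45 kg)
P5 (77 kg) → truck 3 (remaining 123 kg)
P6 (69 kg) → truck 3 (remaining 54 kg)
P7 (79 kg) → truck 4 (remaining 121 kg)
P8 (78 kg) → truck 4 (remaining 43 kg)
P9 (80 kg) → truck 5 (remaining 120 kg)
P10 (76 kg) → truck 5 (remaining 44 kg)
P11 (66 kg) → truck 6 (remaining 134 kg)
P12 (74 kg) → truck 6 (remaining 60 kg)
P13 (77 kg) → truck 7 (remaining 123 kg)
P14 (72 kg) → truck 7 (remaining 51 kg)
Final trucks: [79,85] [75,80] [77,69] [79,78] [80,76] [66,74] [77,72].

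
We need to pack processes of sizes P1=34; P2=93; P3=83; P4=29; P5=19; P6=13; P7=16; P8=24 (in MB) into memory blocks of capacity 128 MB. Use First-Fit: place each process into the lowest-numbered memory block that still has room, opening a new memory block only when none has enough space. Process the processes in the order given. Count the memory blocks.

3 memory blocks

P1 (34 MB) → memory block 1 (remaining 94 MB)
P2 (93 MB) → memory block 1 (remaining 1 MB)
P3 (83 MB) → memory block 2 (remaining 45 MB)
P4 (29 MB) → memory block 2 (remaining 16 MB)
P5 (19 MB) → memory block 3 (remaining 109 MB)
P6 (13 MB) → memory block 2 (remaining 3 MB)
P7 (16 MB) → memory block 3 (remaining 93 MB)
P8 (24 MB) → memory block 3 (remaining 69 MB)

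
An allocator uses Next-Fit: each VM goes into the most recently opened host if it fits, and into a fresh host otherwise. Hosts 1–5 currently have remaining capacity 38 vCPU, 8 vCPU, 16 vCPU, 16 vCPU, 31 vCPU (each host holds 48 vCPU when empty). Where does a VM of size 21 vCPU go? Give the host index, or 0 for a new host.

Next-Fit only looks at host 5, which has 31 vCPU free.
21 vCPU fits there.

5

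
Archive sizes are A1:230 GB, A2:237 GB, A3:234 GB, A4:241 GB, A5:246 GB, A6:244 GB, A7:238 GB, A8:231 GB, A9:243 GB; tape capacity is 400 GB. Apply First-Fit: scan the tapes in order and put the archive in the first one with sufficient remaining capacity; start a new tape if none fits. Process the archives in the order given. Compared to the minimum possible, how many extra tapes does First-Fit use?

0

First-Fit: [230] [237] [234] [241] [246] [244] [238] [231] [243] → 9 tapes.
9 archives exceed 200 GB (half the capacity), and no two of those can share a tape, so at least 9 tapes are needed.
So 9 is already optimal.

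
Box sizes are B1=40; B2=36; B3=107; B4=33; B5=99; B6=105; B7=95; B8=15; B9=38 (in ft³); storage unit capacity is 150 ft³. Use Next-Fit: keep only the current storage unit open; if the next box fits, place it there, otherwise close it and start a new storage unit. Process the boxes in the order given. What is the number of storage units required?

B1 (40 ft³) → storage unit 1 (remaining 110 ft³)
B2 (36 ft³) → storage unit 1 (remaining 74 ft³)
B3 (107 ft³) → storage unit 2 (remaining 43 ft³)
B4 (33 ft³) → storage unit 2 (remaining 10 ft³)
B5 (99 ft³) → storage unit 3 (remaining 51 ft³)
B6 (105 ft³) → storage unit 4 (remaining 45 ft³)
B7 (95 ft³) → storage unit 5 (remaining 55 ft³)
B8 (15 ft³) → storage unit 5 (remaining 40 ft³)
B9 (38 ft³) → storage unit 5 (remaining 2 ft³)

5 storage units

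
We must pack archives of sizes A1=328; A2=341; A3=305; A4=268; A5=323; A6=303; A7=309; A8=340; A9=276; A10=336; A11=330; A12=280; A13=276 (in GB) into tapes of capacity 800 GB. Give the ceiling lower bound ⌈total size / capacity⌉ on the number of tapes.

6 tapes

Total size = 328 + 341 + 305 + 268 + 323 + 303 + 309 + 340 + 276 + 336 + 330 + 280 + 276 = 4015 GB.
⌈4015 / 800⌉ = 6.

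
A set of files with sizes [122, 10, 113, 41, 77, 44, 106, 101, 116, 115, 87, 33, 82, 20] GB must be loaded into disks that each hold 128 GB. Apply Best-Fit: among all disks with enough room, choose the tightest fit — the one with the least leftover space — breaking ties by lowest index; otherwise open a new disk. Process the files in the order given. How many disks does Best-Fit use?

Put 122 GB in disk 1; 6 GB remain.
Put 10 GB in disk 2; 118 GB remain.
Put 113 GB in disk 2; 5 GB remain.
Put 41 GB in disk 3; 87 GB remain.
Put 77 GB in disk 3; 10 GB remain.
Put 44 GB in disk 4; 84 GB remain.
Put 106 GB in disk 5; 22 GB remain.
Put 101 GB in disk 6; 27 GB remain.
Put 116 GB in disk 7; 12 GB remain.
Put 115 GB in disk 8; 13 GB remain.
Put 87 GB in disk 9; 41 GB remain.
Put 33 GB in disk 9; 8 GB remain.
Put 82 GB in disk 4; 2 GB remain.
Put 20 GB in disk 5; 2 GB remain.

9 disks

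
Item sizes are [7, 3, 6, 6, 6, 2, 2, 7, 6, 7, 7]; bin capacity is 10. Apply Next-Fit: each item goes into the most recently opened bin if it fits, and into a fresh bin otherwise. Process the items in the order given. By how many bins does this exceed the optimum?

0

Next-Fit: [7,3] [6] [6] [6,2,2] [7] [6] [7] [7] → 8 bins.
8 items exceed 5 (half the capacity), and no two of those can share a bin, so at least 8 bins are needed.
So 8 is already optimal.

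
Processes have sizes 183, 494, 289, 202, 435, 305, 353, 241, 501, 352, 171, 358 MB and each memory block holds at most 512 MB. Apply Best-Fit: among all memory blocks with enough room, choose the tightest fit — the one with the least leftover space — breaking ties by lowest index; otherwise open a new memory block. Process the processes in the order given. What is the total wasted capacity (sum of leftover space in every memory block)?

724

memory block 1: place 183 MB, 329 MB left
memory block 2: place 494 MB, 18 MB left
memory block 1: place 289 MB, 40 MB left
memory block 3: place 202 MB, 310 MB left
memory block 4: place 435 MB, 77 MB left
memory block 3: place 305 MB, 5 MB left
memory block 5: place 353 MB, 159 MB left
memory block 6: place 241 MB, 271 MB left
memory block 7: place 501 MB, 11 MB left
memory block 8: place 352 MB, 160 MB left
memory block 6: place 171 MB, 100 MB left
memory block 9: place 358 MB, 154 MB left
9 memory blocks × 512 MB = 4608 MB; used 3884 MB; unused 724 MB.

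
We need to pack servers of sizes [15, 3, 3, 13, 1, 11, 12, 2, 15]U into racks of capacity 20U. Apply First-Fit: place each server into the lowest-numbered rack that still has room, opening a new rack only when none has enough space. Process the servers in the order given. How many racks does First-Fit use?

rack 1: place 15U, 5U left
rack 1: place 3U, 2U left
rack 2: place 3U, 17U left
rack 2: place 13U, 4U left
rack 1: place 1U, 1U left
rack 3: place 11U, 9U left
rack 4: place 12U, 8U left
rack 2: place 2U, 2U left
rack 5: place 15U, 5U left
Final racks: [15,3,1] [3,13,2] [11] [12] [15].

5 racks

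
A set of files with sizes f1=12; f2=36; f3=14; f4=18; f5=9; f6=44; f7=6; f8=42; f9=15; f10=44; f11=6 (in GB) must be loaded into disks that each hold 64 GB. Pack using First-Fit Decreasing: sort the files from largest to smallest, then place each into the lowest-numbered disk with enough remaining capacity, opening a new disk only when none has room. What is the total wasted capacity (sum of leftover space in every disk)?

10

Sorted descending: 44, 44, 42, 36, 18, 15, 14, 12, 9, 6, 6.
44 GB → disk 1 (remaining 20 GB)
44 GB → disk 2 (remaining 20 GB)
42 GB → disk 3 (remaining 22 GB)
36 GB → disk 4 (remaining 28 GB)
18 GB → disk 1 (remaining 2 GB)
15 GB → disk 2 (remaining 5 GB)
14 GB → disk 3 (remaining 8 GB)
12 GB → disk 4 (remaining 16 GB)
9 GB → disk 4 (remaining 7 GB)
6 GB → disk 3 (remaining 2 GB)
6 GB → disk 4 (remaining 1 GB)
4 disks × 64 GB = 256 GB; used 246 GB; unused 10 GB.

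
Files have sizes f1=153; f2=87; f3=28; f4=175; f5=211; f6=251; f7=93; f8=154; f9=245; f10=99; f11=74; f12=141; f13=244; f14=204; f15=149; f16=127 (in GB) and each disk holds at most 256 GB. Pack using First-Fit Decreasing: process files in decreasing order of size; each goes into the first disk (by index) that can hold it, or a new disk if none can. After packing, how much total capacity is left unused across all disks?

381

Sorted descending: 251, 245, 244, 211, 204, 175, 154, 153, 149, 141, 127, 99, 93, 87, 74, 28.
Put 251 GB in disk 1; 5 GB remain.
Put 245 GB in disk 2; 11 GB remain.
Put 244 GB in disk 3; 12 GB remain.
Put 211 GB in disk 4; 45 GB remain.
Put 204 GB in disk 5; 52 GB remain.
Put 175 GB in disk 6; 81 GB remain.
Put 154 GB in disk 7; 102 GB remain.
Put 153 GB in disk 8; 103 GB remain.
Put 149 GB in disk 9; 107 GB remain.
Put 141 GB in disk 10; 115 GB remain.
Put 127 GB in disk 11; 129 GB remain.
Put 99 GB in disk 7; 3 GB remain.
Put 93 GB in disk 8; 10 GB remain.
Put 87 GB in disk 9; 20 GB remain.
Put 74 GB in disk 6; 7 GB remain.
Put 28 GB in disk 4; 17 GB remain.
11 disks × 256 GB = 2816 GB; used 2435 GB; unused 381 GB.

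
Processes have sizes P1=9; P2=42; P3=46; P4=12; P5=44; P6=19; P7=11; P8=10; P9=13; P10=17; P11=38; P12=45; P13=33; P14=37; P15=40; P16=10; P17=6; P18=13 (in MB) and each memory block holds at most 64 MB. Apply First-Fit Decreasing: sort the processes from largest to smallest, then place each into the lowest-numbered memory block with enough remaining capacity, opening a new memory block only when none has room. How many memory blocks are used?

Sorted descending: 46, 45, 44, 42, 40, 38, 37, 33, 19, 17, 13, 13, 12, 11, 10, 10, 9, 6.
memory block 1: place 46 MB, 18 MB left
memory block 2: place 45 MB, 19 MB left
memory block 3: place 44 MB, 20 MB left
memory block 4: place 42 MB, 22 MB left
memory block 5: place 40 MB, 24 MB left
memory block 6: place 38 MB, 26 MB left
memory block 7: place 37 MB, 27 MB left
memory block 8: place 33 MB, 31 MB left
memory block 2: place 19 MB, 0 MB left
memory block 1: place 17 MB, 1 MB left
memory block 3: place 13 MB, 7 MB left
memory block 4: place 13 MB, 9 MB left
memory block 5: place 12 MB, 12 MB left
memory block 5: place 11 MB, 1 MB left
memory block 6: place 10 MB, 16 MB left
memory block 6: place 10 MB, 6 MB left
memory block 4: place 9 MB, 0 MB left
memory block 3: place 6 MB, 1 MB left
Final memory blocks: [46,17] [45,19] [44,13,6] [42,13,9] [40,12,11] [38,10,10] [37] [33].

8 memory blocks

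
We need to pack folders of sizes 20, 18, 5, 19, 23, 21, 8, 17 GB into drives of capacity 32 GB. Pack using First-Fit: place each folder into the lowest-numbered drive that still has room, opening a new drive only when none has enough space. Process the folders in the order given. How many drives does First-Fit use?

6

Put 20 GB in drive 1; 12 GB remain.
Put 18 GB in drive 2; 14 GB remain.
Put 5 GB in drive 1; 7 GB remain.
Put 19 GB in drive 3; 13 GB remain.
Put 23 GB in drive 4; 9 GB remain.
Put 21 GB in drive 5; 11 GB remain.
Put 8 GB in drive 2; 6 GB remain.
Put 17 GB in drive 6; 15 GB remain.
Final drives: [20,5] [18,8] [19] [23] [21] [17].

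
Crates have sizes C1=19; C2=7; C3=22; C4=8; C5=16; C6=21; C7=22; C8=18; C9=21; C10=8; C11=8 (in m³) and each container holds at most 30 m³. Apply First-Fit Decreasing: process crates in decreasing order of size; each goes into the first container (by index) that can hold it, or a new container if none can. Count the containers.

7 containers

Sorted descending: 22, 22, 21, 21, 19, 18, 16, 8, 8, 8, 7.
Put 22 m³ in container 1; 8 m³ remain.
Put 22 m³ in container 2; 8 m³ remain.
Put 21 m³ in container 3; 9 m³ remain.
Put 21 m³ in container 4; 9 m³ remain.
Put 19 m³ in container 5; 11 m³ remain.
Put 18 m³ in container 6; 12 m³ remain.
Put 16 m³ in container 7; 14 m³ remain.
Put 8 m³ in container 1; 0 m³ remain.
Put 8 m³ in container 2; 0 m³ remain.
Put 8 m³ in container 3; 1 m³ remain.
Put 7 m³ in container 4; 2 m³ remain.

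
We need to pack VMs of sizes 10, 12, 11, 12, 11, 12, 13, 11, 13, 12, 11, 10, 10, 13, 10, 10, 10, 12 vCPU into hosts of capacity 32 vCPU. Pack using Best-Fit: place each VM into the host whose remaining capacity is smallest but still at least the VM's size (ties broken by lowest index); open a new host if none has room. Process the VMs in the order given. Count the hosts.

8 hosts

host 1: place 10 vCPU, 22 vCPU left
host 1: place 12 vCPU, 10 vCPU left
host 2: place 11 vCPU, 21 vCPU left
host 2: place 12 vCPU, 9 vCPU left
host 3: place 11 vCPU, 21 vCPU left
host 3: place 12 vCPU, 9 vCPU left
host 4: place 13 vCPU, 19 vCPU left
host 4: place 11 vCPU, 8 vCPU left
host 5: place 13 vCPU, 19 vCPU left
host 5: place 12 vCPU, 7 vCPU left
host 6: place 11 vCPU, 21 vCPU left
host 1: place 10 vCPU, 0 vCPU left
host 6: place 10 vCPU, 11 vCPU left
host 7: place 13 vCPU, 19 vCPU left
host 6: place 10 vCPU, 1 vCPU left
host 7: place 10 vCPU, 9 vCPU left
host 8: place 10 vCPU, 22 vCPU left
host 8: place 12 vCPU, 10 vCPU left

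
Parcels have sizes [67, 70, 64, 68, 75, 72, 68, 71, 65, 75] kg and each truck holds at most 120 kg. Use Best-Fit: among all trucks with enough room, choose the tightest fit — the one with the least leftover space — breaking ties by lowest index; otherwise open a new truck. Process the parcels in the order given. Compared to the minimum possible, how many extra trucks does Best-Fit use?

Best-Fit: [67] [70] [64] [68] [75] [72] [68] [71] [65] [75] → 10 trucks.
10 parcels exceed 60 kg (half the capacity), and no two of those can share a truck, so at least 10 trucks are needed.
So 10 is already optimal.

0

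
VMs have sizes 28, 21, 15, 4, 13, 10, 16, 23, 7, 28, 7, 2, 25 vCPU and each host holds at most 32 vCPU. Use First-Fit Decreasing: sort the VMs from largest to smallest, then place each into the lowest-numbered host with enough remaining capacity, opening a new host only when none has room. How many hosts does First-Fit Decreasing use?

7 hosts

Sorted descending: 28, 28, 25, 23, 21, 16, 15, 13, 10, 7, 7, 4, 2.
host 1: place 28 vCPU, 4 vCPU left
host 2: place 28 vCPU, 4 vCPU left
host 3: place 25 vCPU, 7 vCPU left
host 4: place 23 vCPU, 9 vCPU left
host 5: place 21 vCPU, 11 vCPU left
host 6: place 16 vCPU, 16 vCPU left
host 6: place 15 vCPU, 1 vCPU left
host 7: place 13 vCPU, 19 vCPU left
host 5: place 10 vCPU, 1 vCPU left
host 3: place 7 vCPU, 0 vCPU left
host 4: place 7 vCPU, 2 vCPU left
host 1: place 4 vCPU, 0 vCPU left
host 2: place 2 vCPU, 2 vCPU left
Final hosts: [28,4] [28,2] [25,7] [23,7] [21,10] [16,15] [13].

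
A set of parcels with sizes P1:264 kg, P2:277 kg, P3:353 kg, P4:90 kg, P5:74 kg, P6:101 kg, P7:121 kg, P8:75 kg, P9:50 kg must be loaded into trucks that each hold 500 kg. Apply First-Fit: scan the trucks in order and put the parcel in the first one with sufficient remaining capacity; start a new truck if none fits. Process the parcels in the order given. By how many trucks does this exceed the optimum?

First-Fit: [264,90,74,50] [277,101,121] [353,75] → 3 trucks.
Total size 1405 kg; any packing needs at least ⌈1405/500⌉ = 3 trucks.
So 3 is already optimal.

0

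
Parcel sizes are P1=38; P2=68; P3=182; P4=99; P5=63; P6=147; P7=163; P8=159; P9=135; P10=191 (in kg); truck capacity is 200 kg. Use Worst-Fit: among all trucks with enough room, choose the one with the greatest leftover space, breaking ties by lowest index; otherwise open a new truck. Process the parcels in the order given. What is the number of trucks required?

truck 1: place P1 (38 kg), 162 kg left
truck 1: place P2 (68 kg), 94 kg left
truck 2: place P3 (182 kg), 18 kg left
truck 3: place P4 (99 kg), 101 kg left
truck 3: place P5 (63 kg), 38 kg left
truck 4: place P6 (147 kg), 53 kg left
truck 5: place P7 (163 kg), 37 kg left
truck 6: place P8 (159 kg), 41 kg left
truck 7: place P9 (135 kg), 65 kg left
truck 8: place P10 (191 kg), 9 kg left
Final trucks: [38,68] [182] [99,63] [147] [163] [159] [135] [191].

8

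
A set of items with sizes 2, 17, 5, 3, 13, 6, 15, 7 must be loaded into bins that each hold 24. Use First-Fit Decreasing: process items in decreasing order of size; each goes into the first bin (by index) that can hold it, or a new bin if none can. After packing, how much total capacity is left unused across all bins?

Sorted descending: 17, 15, 13, 7, 6, 5, 3, 2.
Put 17 in bin 1; 7 remain.
Put 15 in bin 2; 9 remain.
Put 13 in bin 3; 11 remain.
Put 7 in bin 1; 0 remain.
Put 6 in bin 2; 3 remain.
Put 5 in bin 3; 6 remain.
Put 3 in bin 2; 0 remain.
Put 2 in bin 3; 4 remain.
3 bins × 24 = 72; used 68; unused 4.

4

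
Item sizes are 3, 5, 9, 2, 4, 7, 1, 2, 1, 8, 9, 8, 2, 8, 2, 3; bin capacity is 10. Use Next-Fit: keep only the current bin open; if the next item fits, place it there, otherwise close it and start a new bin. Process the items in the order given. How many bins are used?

Put 3 in bin 1; 7 remain.
Put 5 in bin 1; 2 remain.
Put 9 in bin 2; 1 remain.
Put 2 in bin 3; 8 remain.
Put 4 in bin 3; 4 remain.
Put 7 in bin 4; 3 remain.
Put 1 in bin 4; 2 remain.
Put 2 in bin 4; 0 remain.
Put 1 in bin 5; 9 remain.
Put 8 in bin 5; 1 remain.
Put 9 in bin 6; 1 remain.
Put 8 in bin 7; 2 remain.
Put 2 in bin 7; 0 remain.
Put 8 in bin 8; 2 remain.
Put 2 in bin 8; 0 remain.
Put 3 in bin 9; 7 remain.
Final bins: [3,5] [9] [2,4] [7,1,2] [1,8] [9] [8,2] [8,2] [3].

9 bins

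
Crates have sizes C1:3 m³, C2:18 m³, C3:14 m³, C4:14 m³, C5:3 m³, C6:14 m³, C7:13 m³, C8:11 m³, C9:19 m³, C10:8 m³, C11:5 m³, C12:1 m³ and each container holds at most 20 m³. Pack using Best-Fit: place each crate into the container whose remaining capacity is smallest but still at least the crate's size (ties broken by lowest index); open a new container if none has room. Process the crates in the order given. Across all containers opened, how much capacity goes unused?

17

C1 (3 m³) → container 1 (remaining 17 m³)
C2 (18 m³) → container 2 (remaining 2 m³)
C3 (14 m³) → container 1 (remaining 3 m³)
C4 (14 m³) → container 3 (remaining 6 m³)
C5 (3 m³) → container 1 (remaining 0 m³)
C6 (14 m³) → container 4 (remaining 6 m³)
C7 (13 m³) → container 5 (remaining 7 m³)
C8 (11 m³) → container 6 (remaining 9 m³)
C9 (19 m³) → container 7 (remaining 1 m³)
C10 (8 m³) → container 6 (remaining 1 m³)
C11 (5 m³) → container 3 (remaining 1 m³)
C12 (1 m³) → container 3 (remaining 0 m³)
7 containers × 20 m³ = 140 m³; used 123 m³; unused 17 m³.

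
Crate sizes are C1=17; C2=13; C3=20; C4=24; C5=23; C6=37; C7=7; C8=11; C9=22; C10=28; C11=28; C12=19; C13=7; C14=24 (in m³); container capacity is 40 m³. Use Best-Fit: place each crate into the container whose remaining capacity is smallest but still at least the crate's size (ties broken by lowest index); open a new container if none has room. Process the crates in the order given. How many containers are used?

container 1: place C1 (17 m³), 23 m³ left
container 1: place C2 (13 m³), 10 m³ left
container 2: place C3 (20 m³), 20 m³ left
container 3: place C4 (24 m³), 16 m³ left
container 4: place C5 (23 m³), 17 m³ left
container 5: place C6 (37 m³), 3 m³ left
container 1: place C7 (7 m³), 3 m³ left
container 3: place C8 (11 m³), 5 m³ left
container 6: place C9 (22 m³), 18 m³ left
container 7: place C10 (28 m³), 12 m³ left
container 8: place C11 (28 m³), 12 m³ left
container 2: place C12 (19 m³), 1 m³ left
container 7: place C13 (7 m³), 5 m³ left
container 9: place C14 (24 m³), 16 m³ left
Final containers: [17,13,7] [20,19] [24,11] [23] [37] [22] [28,7] [28] [24].

9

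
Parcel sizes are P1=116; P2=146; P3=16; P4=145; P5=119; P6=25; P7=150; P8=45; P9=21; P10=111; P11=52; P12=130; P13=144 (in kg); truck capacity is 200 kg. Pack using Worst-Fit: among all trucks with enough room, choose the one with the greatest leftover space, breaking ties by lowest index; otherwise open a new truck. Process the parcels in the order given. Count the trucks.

Put P1 (116 kg) in truck 1; 84 kg remain.
Put P2 (146 kg) in truck 2; 54 kg remain.
Put P3 (16 kg) in truck 1; 68 kg remain.
Put P4 (145 kg) in truck 3; 55 kg remain.
Put P5 (119 kg) in truck 4; 81 kg remain.
Put P6 (25 kg) in truck 4; 56 kg remain.
Put P7 (150 kg) in truck 5; 50 kg remain.
Put P8 (45 kg) in truck 1; 23 kg remain.
Put P9 (21 kg) in truck 4; 35 kg remain.
Put P10 (111 kg) in truck 6; 89 kg remain.
Put P11 (52 kg) in truck 6; 37 kg remain.
Put P12 (130 kg) in truck 7; 70 kg remain.
Put P13 (144 kg) in truck 8; 56 kg remain.
Final trucks: [116,16,45] [146] [145] [119,25,21] [150] [111,52] [130] [144].

8 trucks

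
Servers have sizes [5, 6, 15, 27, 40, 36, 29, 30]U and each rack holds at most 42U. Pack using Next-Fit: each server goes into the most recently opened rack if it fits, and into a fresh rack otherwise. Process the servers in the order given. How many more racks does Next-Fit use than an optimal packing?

1

Next-Fit: [5,6,15] [27] [40] [36] [29] [30] → 6 racks.
Total size 188U; any packing needs at least ⌈188/42⌉ = 5 racks.
An optimal packing achieves that bound: [40] [36,6] [30,5] [29] [27,15] → 5 racks.
Excess: 6 − 5 = 1.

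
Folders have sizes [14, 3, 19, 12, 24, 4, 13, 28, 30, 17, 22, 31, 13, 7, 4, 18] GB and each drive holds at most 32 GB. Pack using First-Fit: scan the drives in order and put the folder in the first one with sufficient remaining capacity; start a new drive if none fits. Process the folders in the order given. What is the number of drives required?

9

drive 1: place 14 GB, 18 GB left
drive 1: place 3 GB, 15 GB left
drive 2: place 19 GB, 13 GB left
drive 1: place 12 GB, 3 GB left
drive 3: place 24 GB, 8 GB left
drive 2: place 4 GB, 9 GB left
drive 4: place 13 GB, 19 GB left
drive 5: place 28 GB, 4 GB left
drive 6: place 30 GB, 2 GB left
drive 4: place 17 GB, 2 GB left
drive 7: place 22 GB, 10 GB left
drive 8: place 31 GB, 1 GB left
drive 9: place 13 GB, 19 GB left
drive 2: place 7 GB, 2 GB left
drive 3: place 4 GB, 4 GB left
drive 9: place 18 GB, 1 GB left
Final drives: [14,3,12] [19,4,7] [24,4] [13,17] [28] [30] [22] [31] [13,18].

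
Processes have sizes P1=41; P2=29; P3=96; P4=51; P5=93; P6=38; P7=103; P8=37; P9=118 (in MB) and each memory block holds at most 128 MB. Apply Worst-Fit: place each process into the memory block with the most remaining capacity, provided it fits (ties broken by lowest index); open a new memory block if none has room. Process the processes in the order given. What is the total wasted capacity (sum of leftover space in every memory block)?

memory block 1: place P1 (41 MB), 87 MB left
memory block 1: place P2 (29 MB), 58 MB left
memory block 2: place P3 (96 MB), 32 MB left
memory block 1: place P4 (51 MB), 7 MB left
memory block 3: place P5 (93 MB), 35 MB left
memory block 4: place P6 (38 MB), 90 MB left
memory block 5: place P7 (103 MB), 25 MB left
memory block 4: place P8 (37 MB), 53 MB left
memory block 6: place P9 (118 MB), 10 MB left
6 memory blocks × 128 MB = 768 MB; used 606 MB; unused 162 MB.

162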